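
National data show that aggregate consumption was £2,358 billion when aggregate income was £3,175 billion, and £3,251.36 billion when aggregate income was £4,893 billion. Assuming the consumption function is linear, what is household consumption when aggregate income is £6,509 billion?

C = 4091.68

MPC = (3251.36 − 2358)/(4893 − 3175) = 893.36/1718 = 0.52
a = 2358 − 0.52(3175) = 2358 − 1651 = 707
C = 707 + 0.52(6509) = 707 + 3384.68 = 4091.68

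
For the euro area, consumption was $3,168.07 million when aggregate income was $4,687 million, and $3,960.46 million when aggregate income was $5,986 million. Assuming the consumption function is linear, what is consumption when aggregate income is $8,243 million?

MPC = (3960.46 − 3168.07)/(5986 − 4687) = 792.39/1299 = 0.61
a = 3168.07 − 0.61(4687) = 3168.07 − 2859.07 = 309
C = 309 + 0.61(8243) = 309 + 5028.23 = 5337.23

C = 5337.23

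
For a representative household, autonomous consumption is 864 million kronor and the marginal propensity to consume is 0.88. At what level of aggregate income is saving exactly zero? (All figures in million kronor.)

At break-even, C = Y: 864 + 0.88Y = Y
0.12Y = 864, so Y = 864/0.12 = 7200

Y = 7200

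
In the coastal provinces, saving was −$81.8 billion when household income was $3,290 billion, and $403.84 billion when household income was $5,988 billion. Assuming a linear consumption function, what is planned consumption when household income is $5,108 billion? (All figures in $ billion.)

C = 4862.56

MPS = ΔS/ΔY = (403.84 − (-81.8))/(5988 − 3290) = 485.64/2698 = 0.18
MPC = 1 − MPS = 0.82
Autonomous saving = -81.8 − 0.18(3290) = -674, so a = 674
C = 674 + 0.82(5108) = 674 + 4188.56 = 4862.56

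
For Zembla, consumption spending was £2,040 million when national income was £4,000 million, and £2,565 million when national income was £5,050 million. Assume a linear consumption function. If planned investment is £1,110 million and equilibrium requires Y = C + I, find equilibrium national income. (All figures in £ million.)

Y = 2300

MPC = (2565 − 2040)/(5050 − 4000) = 525/1050 = 0.5
a = 2040 − 0.5(4000) = 40
Equilibrium: Y = 40 + 0.5Y + 1110
0.5Y = 1150, so Y = 1150/0.5 = 2300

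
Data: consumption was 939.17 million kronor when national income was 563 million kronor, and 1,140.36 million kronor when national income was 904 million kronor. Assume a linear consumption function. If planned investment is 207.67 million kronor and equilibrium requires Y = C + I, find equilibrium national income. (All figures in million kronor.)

Y = 1987

MPC = (1140.36 − 939.17)/(904 − 563) = 201.19/341 = 0.59
a = 939.17 − 0.59(563) = 607
Equilibrium: Y = 607 + 0.59Y + 207.67
0.41Y = 814.67, so Y = 814.67/0.41 = 1987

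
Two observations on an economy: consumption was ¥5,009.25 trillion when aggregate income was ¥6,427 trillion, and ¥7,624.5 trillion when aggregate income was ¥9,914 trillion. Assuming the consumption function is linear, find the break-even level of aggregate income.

MPC = (7624.5 − 5009.25)/(9914 − 6427) = 2615.25/3487 = 0.75
a = 5009.25 − 0.75(6427) = 5009.25 − 4820.25 = 189
Break-even: Y = a/(1−MPC) = 189/0.25 = 756

Y = 756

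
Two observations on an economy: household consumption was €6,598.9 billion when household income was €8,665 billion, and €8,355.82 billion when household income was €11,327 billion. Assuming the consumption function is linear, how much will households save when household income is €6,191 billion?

MPC = (8355.82 − 6598.9)/(11327 − 8665) = 1756.92/2662 = 0.66
a = 6598.9 − 0.66(8665) = 6598.9 − 5718.9 = 880
C = 880 + 0.66(6191) = 4966.06
S = 6191 − 4966.06 = 1224.94

S = 1224.94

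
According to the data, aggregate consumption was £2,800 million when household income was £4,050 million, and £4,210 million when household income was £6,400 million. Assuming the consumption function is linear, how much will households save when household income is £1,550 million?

MPC = (4210 − 2800)/(6400 − 4050) = 1410/2350 = 0.6
a = 2800 − 0.6(4050) = 2800 − 2430 = 370
C = 370 + 0.6(1550) = 1300
S = 1550 − 1300 = 250

S = 250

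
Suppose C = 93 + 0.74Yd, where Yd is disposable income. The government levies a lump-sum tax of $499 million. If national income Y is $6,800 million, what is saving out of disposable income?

Yd = Y − T = 6800 − 499 = 6301
C = 93 + 0.74(6301) = 93 + 4662.74 = 4755.74
S = Yd − C = 6301 − 4755.74 = 1545.26

S = 1545.26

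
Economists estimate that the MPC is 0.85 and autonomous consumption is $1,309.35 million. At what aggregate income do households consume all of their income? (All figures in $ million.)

Y = 8729

At break-even, C = Y: 1309.35 + 0.85Y = Y
0.15Y = 1309.35, so Y = 1309.35/0.15 = 8729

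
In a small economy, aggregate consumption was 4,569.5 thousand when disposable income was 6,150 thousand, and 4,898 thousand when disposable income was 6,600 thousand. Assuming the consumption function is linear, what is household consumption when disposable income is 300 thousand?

MPC = (4898 − 4569.5)/(6600 − 6150) = 328.5/450 = 0.73
a = 4569.5 − 0.73(6150) = 4569.5 − 4489.5 = 80
C = 80 + 0.73(300) = 80 + 219 = 299

C = 299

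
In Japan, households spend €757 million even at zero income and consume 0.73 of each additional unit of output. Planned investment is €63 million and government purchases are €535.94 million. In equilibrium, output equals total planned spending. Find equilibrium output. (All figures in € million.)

Y = C + I + G = 757 + 0.73Y + 63 + 535.94
Y − 0.73Y = 1355.94
0.27Y = 1355.94, so Y = 1355.94/0.27 = 5022

Y = 5022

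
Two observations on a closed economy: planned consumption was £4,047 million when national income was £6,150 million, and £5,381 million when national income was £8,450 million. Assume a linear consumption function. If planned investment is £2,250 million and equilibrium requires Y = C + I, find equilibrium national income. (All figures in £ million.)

Y = 6500

MPC = (5381 − 4047)/(8450 − 6150) = 1334/2300 = 0.58
a = 4047 − 0.58(6150) = 480
Equilibrium: Y = 480 + 0.58Y + 2250
0.42Y = 2730, so Y = 2730/0.42 = 6500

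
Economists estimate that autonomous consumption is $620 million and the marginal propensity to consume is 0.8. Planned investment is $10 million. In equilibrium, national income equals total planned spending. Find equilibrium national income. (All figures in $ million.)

Y = C + I = 620 + 0.8Y + 10
Y − 0.8Y = 630
0.2Y = 630, so Y = 630/0.2 = 3150

Y = 3150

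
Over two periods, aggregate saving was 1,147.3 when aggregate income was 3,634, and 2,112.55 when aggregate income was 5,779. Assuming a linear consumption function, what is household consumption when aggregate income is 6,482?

C = 4053.1

MPS = ΔS/ΔY = (2112.55 − 1147.3)/(5779 − 3634) = 965.25/2145 = 0.45
MPC = 1 − MPS = 0.55
Autonomous saving = 1147.3 − 0.45(3634) = -488, so a = 488
C = 488 + 0.55(6482) = 488 + 3565.1 = 4053.1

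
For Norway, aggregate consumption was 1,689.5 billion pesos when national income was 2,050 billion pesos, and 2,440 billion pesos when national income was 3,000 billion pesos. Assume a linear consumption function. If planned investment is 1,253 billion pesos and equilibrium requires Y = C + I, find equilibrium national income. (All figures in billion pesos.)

Y = 6300

MPC = (2440 − 1689.5)/(3000 − 2050) = 750.5/950 = 0.79
a = 1689.5 − 0.79(2050) = 70
Equilibrium: Y = 70 + 0.79Y + 1253
0.21Y = 1323, so Y = 1323/0.21 = 6300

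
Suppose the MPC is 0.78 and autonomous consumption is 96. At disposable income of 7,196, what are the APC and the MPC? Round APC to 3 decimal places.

APC = 0.793; MPC = 0.78

MPC = 0.78 (the slope of the consumption function)
C = 96 + 0.78(7196) = 5708.88, so APC = 5708.88/7196 = 0.793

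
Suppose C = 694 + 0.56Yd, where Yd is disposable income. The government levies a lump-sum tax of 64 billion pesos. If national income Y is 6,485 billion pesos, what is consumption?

C = 4289.76

Yd = Y − T = 6485 − 64 = 6421
C = 694 + 0.56(6421) = 694 + 3595.76 = 4289.76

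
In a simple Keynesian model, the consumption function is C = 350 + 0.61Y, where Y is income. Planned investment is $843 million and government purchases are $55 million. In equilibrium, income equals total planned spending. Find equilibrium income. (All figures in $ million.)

Y = C + I + G = 350 + 0.61Y + 843 + 55
Y − 0.61Y = 1248
0.39Y = 1248, so Y = 1248/0.39 = 3200

Y = 3200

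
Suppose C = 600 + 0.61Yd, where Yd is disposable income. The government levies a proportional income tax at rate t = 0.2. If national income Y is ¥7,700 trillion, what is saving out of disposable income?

S = 1802.4

Yd = (1 − 0.2)(7700) = 0.8(7700) = 6160
C = 600 + 0.61(6160) = 600 + 3757.6 = 4357.6
S = Yd − C = 6160 − 4357.6 = 1802.4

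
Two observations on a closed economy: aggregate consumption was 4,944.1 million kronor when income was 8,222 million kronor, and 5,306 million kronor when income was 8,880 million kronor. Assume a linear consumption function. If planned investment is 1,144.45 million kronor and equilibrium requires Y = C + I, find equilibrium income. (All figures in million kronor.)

MPC = (5306 − 4944.1)/(8880 − 8222) = 361.9/658 = 0.55
a = 4944.1 − 0.55(8222) = 422
Equilibrium: Y = 422 + 0.55Y + 1144.45
0.45Y = 1566.45, so Y = 1566.45/0.45 = 3481

Y = 3481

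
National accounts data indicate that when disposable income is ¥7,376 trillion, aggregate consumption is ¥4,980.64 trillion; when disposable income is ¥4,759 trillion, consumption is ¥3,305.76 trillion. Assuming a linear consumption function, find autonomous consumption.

a = 260

MPC = ΔC/ΔY = (4980.64 − 3305.76)/(7376 − 4759) = 1674.88/2617 = 0.64
a = C − MPC·Y = 3305.76 − 0.64(4759) = 3305.76 − 3045.76 = 260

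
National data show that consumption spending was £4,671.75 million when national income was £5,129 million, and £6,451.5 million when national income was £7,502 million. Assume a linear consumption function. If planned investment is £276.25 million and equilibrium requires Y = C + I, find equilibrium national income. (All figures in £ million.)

MPC = (6451.5 − 4671.75)/(7502 − 5129) = 1779.75/2373 = 0.75
a = 4671.75 − 0.75(5129) = 825
Equilibrium: Y = 825 + 0.75Y + 276.25
0.25Y = 1101.25, so Y = 1101.25/0.25 = 4405

Y = 4405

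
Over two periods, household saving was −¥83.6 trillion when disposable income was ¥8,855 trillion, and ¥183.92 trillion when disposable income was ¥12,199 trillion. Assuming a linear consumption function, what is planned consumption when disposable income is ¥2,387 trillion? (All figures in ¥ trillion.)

C = 2988.04

MPS = ΔS/ΔY = (183.92 − (-83.6))/(12199 − 8855) = 267.52/3344 = 0.08
MPC = 1 − MPS = 0.92
Autonomous saving = -83.6 − 0.08(8855) = -792, so a = 792
C = 792 + 0.92(2387) = 792 + 2196.04 = 2988.04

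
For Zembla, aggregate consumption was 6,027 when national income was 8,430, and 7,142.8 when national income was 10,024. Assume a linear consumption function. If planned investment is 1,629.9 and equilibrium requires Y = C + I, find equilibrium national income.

MPC = (7142.8 − 6027)/(10024 − 8430) = 1115.8/1594 = 0.7
a = 6027 − 0.7(8430) = 126
Equilibrium: Y = 126 + 0.7Y + 1629.9
0.3Y = 1755.9, so Y = 1755.9/0.3 = 5853

Y = 5853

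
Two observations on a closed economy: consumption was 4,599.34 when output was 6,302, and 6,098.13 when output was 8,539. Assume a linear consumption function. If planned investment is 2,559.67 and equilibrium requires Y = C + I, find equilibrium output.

Y = 8899

MPC = (6098.13 − 4599.34)/(8539 − 6302) = 1498.79/2237 = 0.67
a = 4599.34 − 0.67(6302) = 377
Equilibrium: Y = 377 + 0.67Y + 2559.67
0.33Y = 2936.67, so Y = 2936.67/0.33 = 8899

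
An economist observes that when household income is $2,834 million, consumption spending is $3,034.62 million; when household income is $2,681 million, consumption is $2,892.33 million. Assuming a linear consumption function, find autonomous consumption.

MPC = ΔC/ΔY = (3034.62 − 2892.33)/(2834 − 2681) = 142.29/153 = 0.93
a = C − MPC·Y = 2892.33 − 0.93(2681) = 2892.33 − 2493.33 = 399

a = 399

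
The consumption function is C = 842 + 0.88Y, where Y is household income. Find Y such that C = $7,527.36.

Y = 7597

842 + 0.88Y = 7527.36
0.88Y = 6685.36, so Y = 6685.36/0.88 = 7597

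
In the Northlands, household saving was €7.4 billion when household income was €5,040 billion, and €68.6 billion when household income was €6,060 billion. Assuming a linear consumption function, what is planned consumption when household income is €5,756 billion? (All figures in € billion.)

MPS = ΔS/ΔY = (68.6 − 7.4)/(6060 − 5040) = 61.2/1020 = 0.06
MPC = 1 − MPS = 0.94
Autonomous saving = 7.4 − 0.06(5040) = -295, so a = 295
C = 295 + 0.94(5756) = 295 + 5410.64 = 5705.64

C = 5705.64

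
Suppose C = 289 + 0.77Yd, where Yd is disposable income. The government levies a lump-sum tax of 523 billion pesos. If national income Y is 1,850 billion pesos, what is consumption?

Yd = Y − T = 1850 − 523 = 1327
C = 289 + 0.77(1327) = 289 + 1021.79 = 1310.79

C = 1310.79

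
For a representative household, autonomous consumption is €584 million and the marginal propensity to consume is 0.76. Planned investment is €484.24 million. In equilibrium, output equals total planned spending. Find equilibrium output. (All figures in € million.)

Y = 4451

Y = C + I = 584 + 0.76Y + 484.24
Y − 0.76Y = 1068.24
0.24Y = 1068.24, so Y = 1068.24/0.24 = 4451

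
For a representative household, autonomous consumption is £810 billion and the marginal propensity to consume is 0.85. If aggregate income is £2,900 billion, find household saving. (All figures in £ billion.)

C = 810 + 0.85(2900) = 810 + 2465 = 3275
S = Y − C = 2900 − 3275 = -375

S = -375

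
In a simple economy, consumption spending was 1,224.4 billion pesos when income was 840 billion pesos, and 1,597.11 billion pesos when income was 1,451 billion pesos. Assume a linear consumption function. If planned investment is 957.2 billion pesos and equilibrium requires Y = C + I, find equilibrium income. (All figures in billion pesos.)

Y = 4280

MPC = (1597.11 − 1224.4)/(1451 − 840) = 372.71/611 = 0.61
a = 1224.4 − 0.61(840) = 712
Equilibrium: Y = 712 + 0.61Y + 957.2
0.39Y = 1669.2, so Y = 1669.2/0.39 = 4280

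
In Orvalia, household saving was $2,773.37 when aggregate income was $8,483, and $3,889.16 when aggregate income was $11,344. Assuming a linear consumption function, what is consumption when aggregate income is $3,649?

MPS = ΔS/ΔY = (3889.16 − 2773.37)/(11344 − 8483) = 1115.79/2861 = 0.39
MPC = 1 − MPS = 0.61
Autonomous saving = 2773.37 − 0.39(8483) = -535, so a = 535
C = 535 + 0.61(3649) = 535 + 2225.89 = 2760.89

C = 2760.89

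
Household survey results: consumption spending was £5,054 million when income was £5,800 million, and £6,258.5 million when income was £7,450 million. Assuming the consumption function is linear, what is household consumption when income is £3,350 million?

C = 3265.5

MPC = (6258.5 − 5054)/(7450 − 5800) = 1204.5/1650 = 0.73
a = 5054 − 0.73(5800) = 5054 − 4234 = 820
C = 820 + 0.73(3350) = 820 + 2445.5 = 3265.5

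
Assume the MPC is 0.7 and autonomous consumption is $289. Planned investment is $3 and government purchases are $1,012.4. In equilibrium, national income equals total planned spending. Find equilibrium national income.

Y = 4348

Y = C + I + G = 289 + 0.7Y + 3 + 1012.4
Y − 0.7Y = 1304.4
0.3Y = 1304.4, so Y = 1304.4/0.3 = 4348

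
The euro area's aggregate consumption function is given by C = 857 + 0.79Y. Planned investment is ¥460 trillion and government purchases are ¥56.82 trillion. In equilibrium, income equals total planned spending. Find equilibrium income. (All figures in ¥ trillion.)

Y = 6542

Y = C + I + G = 857 + 0.79Y + 460 + 56.82
Y − 0.79Y = 1373.82
0.21Y = 1373.82, so Y = 1373.82/0.21 = 6542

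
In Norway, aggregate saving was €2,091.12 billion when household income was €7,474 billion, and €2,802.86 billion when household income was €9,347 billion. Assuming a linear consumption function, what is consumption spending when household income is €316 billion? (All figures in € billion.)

C = 944.92

MPS = ΔS/ΔY = (2802.86 − 2091.12)/(9347 − 7474) = 711.74/1873 = 0.38
MPC = 1 − MPS = 0.62
Autonomous saving = 2091.12 − 0.38(7474) = -749, so a = 749
C = 749 + 0.62(316) = 749 + 195.92 = 944.92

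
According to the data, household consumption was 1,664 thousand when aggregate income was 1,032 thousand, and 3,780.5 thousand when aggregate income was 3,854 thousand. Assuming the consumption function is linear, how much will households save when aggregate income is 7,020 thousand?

S = 865

MPC = (3780.5 − 1664)/(3854 − 1032) = 2116.5/2822 = 0.75
a = 1664 − 0.75(1032) = 1664 − 774 = 890
C = 890 + 0.75(7020) = 6155
S = 7020 − 6155 = 865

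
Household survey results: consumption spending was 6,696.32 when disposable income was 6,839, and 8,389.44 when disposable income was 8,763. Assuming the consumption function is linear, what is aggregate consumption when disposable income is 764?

C = 1350.32

MPC = (8389.44 − 6696.32)/(8763 − 6839) = 1693.12/1924 = 0.88
a = 6696.32 − 0.88(6839) = 6696.32 − 6018.32 = 678
C = 678 + 0.88(764) = 678 + 672.32 = 1350.32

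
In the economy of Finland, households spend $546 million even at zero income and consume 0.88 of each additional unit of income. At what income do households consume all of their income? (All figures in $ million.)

At break-even, C = Y: 546 + 0.88Y = Y
0.12Y = 546, so Y = 546/0.12 = 4550

Y = 4550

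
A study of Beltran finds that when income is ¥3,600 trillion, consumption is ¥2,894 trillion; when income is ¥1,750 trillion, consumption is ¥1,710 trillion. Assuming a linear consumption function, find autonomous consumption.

MPC = ΔC/ΔY = (2894 − 1710)/(3600 − 1750) = 1184/1850 = 0.64
a = C − MPC·Y = 1710 − 0.64(1750) = 1710 − 1120 = 590

a = 590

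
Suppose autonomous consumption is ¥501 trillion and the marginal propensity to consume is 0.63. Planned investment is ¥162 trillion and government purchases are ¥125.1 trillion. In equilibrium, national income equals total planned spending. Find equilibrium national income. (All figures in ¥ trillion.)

Y = C + I + G = 501 + 0.63Y + 162 + 125.1
Y − 0.63Y = 788.1
0.37Y = 788.1, so Y = 788.1/0.37 = 2130

Y = 2130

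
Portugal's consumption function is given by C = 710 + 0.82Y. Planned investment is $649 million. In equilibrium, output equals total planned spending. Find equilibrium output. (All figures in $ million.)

Y = C + I = 710 + 0.82Y + 649
Y − 0.82Y = 1359
0.18Y = 1359, so Y = 1359/0.18 = 7550

Y = 7550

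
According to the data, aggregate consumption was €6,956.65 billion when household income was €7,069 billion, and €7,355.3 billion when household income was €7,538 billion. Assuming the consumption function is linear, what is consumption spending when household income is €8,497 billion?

C = 8170.45

MPC = (7355.3 − 6956.65)/(7538 − 7069) = 398.65/469 = 0.85
a = 6956.65 − 0.85(7069) = 6956.65 − 6008.65 = 948
C = 948 + 0.85(8497) = 948 + 7222.45 = 8170.45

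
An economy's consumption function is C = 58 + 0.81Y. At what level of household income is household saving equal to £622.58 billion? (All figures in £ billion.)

Y = 3582

S = Y − C = -58 + 0.19Y
-58 + 0.19Y = 622.58, so 0.19Y = 680.58 and Y = 3582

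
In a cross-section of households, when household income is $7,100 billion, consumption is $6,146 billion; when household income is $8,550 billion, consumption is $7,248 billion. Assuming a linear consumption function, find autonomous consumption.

a = 750

MPC = ΔC/ΔY = (7248 − 6146)/(8550 − 7100) = 1102/1450 = 0.76
a = C − MPC·Y = 6146 − 0.76(7100) = 6146 − 5396 = 750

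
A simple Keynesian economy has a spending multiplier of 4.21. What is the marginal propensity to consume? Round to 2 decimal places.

k = 1/(1 − MPC), so 1 − MPC = 1/k = 1/4.21 = 0.2375
MPC = 1 − 0.2375 = 0.76

MPC = 0.76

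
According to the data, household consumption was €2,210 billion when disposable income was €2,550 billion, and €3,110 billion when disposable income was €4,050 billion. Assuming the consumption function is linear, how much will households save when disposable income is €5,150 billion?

S = 1380

MPC = (3110 − 2210)/(4050 − 2550) = 900/1500 = 0.6
a = 2210 − 0.6(2550) = 2210 − 1530 = 680
C = 680 + 0.6(5150) = 3770
S = 5150 − 3770 = 1380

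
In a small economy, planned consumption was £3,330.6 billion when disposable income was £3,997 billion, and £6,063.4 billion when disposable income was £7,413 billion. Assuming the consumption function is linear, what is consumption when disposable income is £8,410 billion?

C = 6861

MPC = (6063.4 − 3330.6)/(7413 − 3997) = 2732.8/3416 = 0.8
a = 3330.6 − 0.8(3997) = 3330.6 − 3197.6 = 133
C = 133 + 0.8(8410) = 133 + 6728 = 6861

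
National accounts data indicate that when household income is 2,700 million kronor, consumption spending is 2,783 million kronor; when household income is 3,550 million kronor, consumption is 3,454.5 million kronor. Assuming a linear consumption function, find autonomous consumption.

a = 650

MPC = ΔC/ΔY = (3454.5 − 2783)/(3550 − 2700) = 671.5/850 = 0.79
a = C − MPC·Y = 2783 − 0.79(2700) = 2783 − 2133 = 650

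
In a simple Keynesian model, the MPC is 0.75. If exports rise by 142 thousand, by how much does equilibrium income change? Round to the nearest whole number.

ΔY ≈ 568

The multiplier is 1/(1 − MPC) = 1/0.25.
ΔY = 142/0.25 = 568.00 ≈ 568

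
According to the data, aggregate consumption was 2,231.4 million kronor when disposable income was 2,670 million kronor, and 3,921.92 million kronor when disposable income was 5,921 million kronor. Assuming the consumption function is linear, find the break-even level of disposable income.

MPC = (3921.92 − 2231.4)/(5921 − 2670) = 1690.52/3251 = 0.52
a = 2231.4 − 0.52(2670) = 2231.4 − 1388.4 = 843
Break-even: Y = a/(1−MPC) = 843/0.48 = 1756.25

Y = 1756.25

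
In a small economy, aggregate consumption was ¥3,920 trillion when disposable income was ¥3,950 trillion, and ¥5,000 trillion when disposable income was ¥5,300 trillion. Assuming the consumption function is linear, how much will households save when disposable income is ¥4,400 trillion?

S = 120

MPC = (5000 − 3920)/(5300 − 3950) = 1080/1350 = 0.8
a = 3920 − 0.8(3950) = 3920 − 3160 = 760
C = 760 + 0.8(4400) = 4280
S = 4400 − 4280 = 120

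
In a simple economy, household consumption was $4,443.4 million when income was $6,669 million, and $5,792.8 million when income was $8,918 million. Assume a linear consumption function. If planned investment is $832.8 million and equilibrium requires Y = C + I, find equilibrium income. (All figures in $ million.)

MPC = (5792.8 − 4443.4)/(8918 − 6669) = 1349.4/2249 = 0.6
a = 4443.4 − 0.6(6669) = 442
Equilibrium: Y = 442 + 0.6Y + 832.8
0.4Y = 1274.8, so Y = 1274.8/0.4 = 3187

Y = 3187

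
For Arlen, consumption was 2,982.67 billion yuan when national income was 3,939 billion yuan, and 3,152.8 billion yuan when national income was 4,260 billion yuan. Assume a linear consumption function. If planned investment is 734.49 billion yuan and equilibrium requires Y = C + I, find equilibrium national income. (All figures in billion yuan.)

Y = 3467

MPC = (3152.8 − 2982.67)/(4260 − 3939) = 170.13/321 = 0.53
a = 2982.67 − 0.53(3939) = 895
Equilibrium: Y = 895 + 0.53Y + 734.49
0.47Y = 1629.49, so Y = 1629.49/0.47 = 3467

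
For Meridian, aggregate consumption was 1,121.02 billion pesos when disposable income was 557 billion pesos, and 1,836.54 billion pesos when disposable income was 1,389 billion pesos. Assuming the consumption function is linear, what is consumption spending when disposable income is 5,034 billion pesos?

C = 4971.24

MPC = (1836.54 − 1121.02)/(1389 − 557) = 715.52/832 = 0.86
a = 1121.02 − 0.86(557) = 1121.02 − 479.02 = 642
C = 642 + 0.86(5034) = 642 + 4329.24 = 4971.24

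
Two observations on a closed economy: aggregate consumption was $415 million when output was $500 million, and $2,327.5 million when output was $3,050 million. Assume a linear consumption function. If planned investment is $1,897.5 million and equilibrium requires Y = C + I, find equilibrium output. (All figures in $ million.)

Y = 7750

MPC = (2327.5 − 415)/(3050 − 500) = 1912.5/2550 = 0.75
a = 415 − 0.75(500) = 40
Equilibrium: Y = 40 + 0.75Y + 1897.5
0.25Y = 1937.5, so Y = 1937.5/0.25 = 7750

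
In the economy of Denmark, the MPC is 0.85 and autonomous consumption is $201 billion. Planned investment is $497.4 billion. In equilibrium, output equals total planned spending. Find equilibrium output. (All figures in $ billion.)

Y = 4656

Y = C + I = 201 + 0.85Y + 497.4
Y − 0.85Y = 698.4
0.15Y = 698.4, so Y = 698.4/0.15 = 4656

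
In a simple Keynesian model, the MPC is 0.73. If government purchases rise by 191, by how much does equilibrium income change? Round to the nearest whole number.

The multiplier is 1/(1 − MPC) = 1/0.27.
ΔY = 191/0.27 = 707.41 ≈ 707

ΔY ≈ 707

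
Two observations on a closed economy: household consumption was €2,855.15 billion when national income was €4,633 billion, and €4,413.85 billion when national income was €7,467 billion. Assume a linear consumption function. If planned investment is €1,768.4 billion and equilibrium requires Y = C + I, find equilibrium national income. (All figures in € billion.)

MPC = (4413.85 − 2855.15)/(7467 − 4633) = 1558.7/2834 = 0.55
a = 2855.15 − 0.55(4633) = 307
Equilibrium: Y = 307 + 0.55Y + 1768.4
0.45Y = 2075.4, so Y = 2075.4/0.45 = 4612

Y = 4612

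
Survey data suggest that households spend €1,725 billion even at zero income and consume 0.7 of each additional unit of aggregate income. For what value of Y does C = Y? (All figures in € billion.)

At break-even, C = Y: 1725 + 0.7Y = Y
0.3Y = 1725, so Y = 1725/0.3 = 5750

Y = 5750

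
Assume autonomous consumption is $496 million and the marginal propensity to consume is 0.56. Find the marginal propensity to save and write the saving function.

MPS = 0.44; S = -496 + 0.44Y

MPS = 1 − MPC = 1 − 0.56 = 0.44
S = Y − C = -496 + 0.44Y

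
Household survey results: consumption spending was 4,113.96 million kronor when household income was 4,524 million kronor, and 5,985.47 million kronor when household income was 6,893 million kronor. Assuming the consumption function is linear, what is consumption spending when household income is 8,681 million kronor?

MPC = (5985.47 − 4113.96)/(6893 − 4524) = 1871.51/2369 = 0.79
a = 4113.96 − 0.79(4524) = 4113.96 − 3573.96 = 540
C = 540 + 0.79(8681) = 540 + 6857.99 = 7397.99

C = 7397.99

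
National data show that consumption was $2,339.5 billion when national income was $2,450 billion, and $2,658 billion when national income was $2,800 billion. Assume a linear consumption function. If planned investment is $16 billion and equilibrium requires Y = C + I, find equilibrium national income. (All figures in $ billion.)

MPC = (2658 − 2339.5)/(2800 − 2450) = 318.5/350 = 0.91
a = 2339.5 − 0.91(2450) = 110
Equilibrium: Y = 110 + 0.91Y + 16
0.09Y = 126, so Y = 126/0.09 = 1400

Y = 1400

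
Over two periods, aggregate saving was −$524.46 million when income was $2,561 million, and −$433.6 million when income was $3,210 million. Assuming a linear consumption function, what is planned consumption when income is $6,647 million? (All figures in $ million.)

C = 6599.42

MPS = ΔS/ΔY = (-433.6 − (-524.46))/(3210 − 2561) = 90.86/649 = 0.14
MPC = 1 − MPS = 0.86
Autonomous saving = -524.46 − 0.14(2561) = -883, so a = 883
C = 883 + 0.86(6647) = 883 + 5716.42 = 6599.42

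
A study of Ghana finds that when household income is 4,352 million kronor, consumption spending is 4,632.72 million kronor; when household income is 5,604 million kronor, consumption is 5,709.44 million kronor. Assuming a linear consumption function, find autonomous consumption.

a = 890

MPC = ΔC/ΔY = (5709.44 − 4632.72)/(5604 − 4352) = 1076.72/1252 = 0.86
a = C − MPC·Y = 4632.72 − 0.86(4352) = 4632.72 − 3742.72 = 890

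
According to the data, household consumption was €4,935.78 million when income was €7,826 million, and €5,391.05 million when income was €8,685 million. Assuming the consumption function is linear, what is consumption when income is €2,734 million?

C = 2237.02

MPC = (5391.05 − 4935.78)/(8685 − 7826) = 455.27/859 = 0.53
a = 4935.78 − 0.53(7826) = 4935.78 − 4147.78 = 788
C = 788 + 0.53(2734) = 788 + 1449.02 = 2237.02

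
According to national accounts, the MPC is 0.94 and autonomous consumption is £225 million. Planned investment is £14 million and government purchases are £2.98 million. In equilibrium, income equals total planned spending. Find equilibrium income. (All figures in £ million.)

Y = C + I + G = 225 + 0.94Y + 14 + 2.98
Y − 0.94Y = 241.98
0.06Y = 241.98, so Y = 241.98/0.06 = 4033

Y = 4033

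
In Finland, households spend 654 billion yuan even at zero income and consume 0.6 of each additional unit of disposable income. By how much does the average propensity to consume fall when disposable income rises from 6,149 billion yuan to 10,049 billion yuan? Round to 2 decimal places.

At Y = 6149: C = 654 + 0.6(6149) = 4343.4, APC = 4343.4/6149 = 0.706
At Y = 10049: C = 6683.4, APC = 6683.4/10049 = 0.665
Fall in APC = 0.706 − 0.665 = 0.041 ≈ 0.04

ΔAPC = 0.04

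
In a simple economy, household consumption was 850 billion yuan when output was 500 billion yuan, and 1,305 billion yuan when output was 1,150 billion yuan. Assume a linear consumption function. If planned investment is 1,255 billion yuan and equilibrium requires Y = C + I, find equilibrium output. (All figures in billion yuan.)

MPC = (1305 − 850)/(1150 − 500) = 455/650 = 0.7
a = 850 − 0.7(500) = 500
Equilibrium: Y = 500 + 0.7Y + 1255
0.3Y = 1755, so Y = 1755/0.3 = 5850

Y = 5850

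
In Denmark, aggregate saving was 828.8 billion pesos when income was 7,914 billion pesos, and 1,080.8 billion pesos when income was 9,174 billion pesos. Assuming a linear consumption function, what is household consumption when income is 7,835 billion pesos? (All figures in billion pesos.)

C = 7022

MPS = ΔS/ΔY = (1080.8 − 828.8)/(9174 − 7914) = 252/1260 = 0.2
MPC = 1 − MPS = 0.8
Autonomous saving = 828.8 − 0.2(7914) = -754, so a = 754
C = 754 + 0.8(7835) = 754 + 6268 = 7022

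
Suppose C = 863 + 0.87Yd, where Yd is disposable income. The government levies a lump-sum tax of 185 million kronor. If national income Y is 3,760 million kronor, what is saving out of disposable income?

Yd = Y − T = 3760 − 185 = 3575
C = 863 + 0.87(3575) = 863 + 3110.25 = 3973.25
S = Yd − C = 3575 − 3973.25 = -398.25

S = -398.25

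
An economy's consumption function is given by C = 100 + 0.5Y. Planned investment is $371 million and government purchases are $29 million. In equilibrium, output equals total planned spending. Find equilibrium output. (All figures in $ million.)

Y = C + I + G = 100 + 0.5Y + 371 + 29
Y − 0.5Y = 500
0.5Y = 500, so Y = 500/0.5 = 1000

Y = 1000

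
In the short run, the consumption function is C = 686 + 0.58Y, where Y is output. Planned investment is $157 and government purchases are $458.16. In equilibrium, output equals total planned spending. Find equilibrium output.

Y = 3098

Y = C + I + G = 686 + 0.58Y + 157 + 458.16
Y − 0.58Y = 1301.16
0.42Y = 1301.16, so Y = 1301.16/0.42 = 3098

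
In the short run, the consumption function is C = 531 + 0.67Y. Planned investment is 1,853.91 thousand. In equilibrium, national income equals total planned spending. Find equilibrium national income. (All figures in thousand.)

Y = C + I = 531 + 0.67Y + 1853.91
Y − 0.67Y = 2384.91
0.33Y = 2384.91, so Y = 2384.91/0.33 = 7227

Y = 7227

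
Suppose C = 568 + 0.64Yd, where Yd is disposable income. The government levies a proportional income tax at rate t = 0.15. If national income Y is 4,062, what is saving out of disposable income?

S = 674.972

Yd = (1 − 0.15)(4062) = 0.85(4062) = 3452.7
C = 568 + 0.64(3452.7) = 568 + 2209.728 = 2777.728
S = Yd − C = 3452.7 − 2777.728 = 674.972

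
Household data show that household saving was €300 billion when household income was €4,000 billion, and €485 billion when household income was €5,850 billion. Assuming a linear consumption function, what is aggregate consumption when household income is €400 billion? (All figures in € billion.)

MPS = ΔS/ΔY = (485 − 300)/(5850 − 4000) = 185/1850 = 0.1
MPC = 1 − MPS = 0.9
Autonomous saving = 300 − 0.1(4000) = -100, so a = 100
C = 100 + 0.9(400) = 100 + 360 = 460

C = 460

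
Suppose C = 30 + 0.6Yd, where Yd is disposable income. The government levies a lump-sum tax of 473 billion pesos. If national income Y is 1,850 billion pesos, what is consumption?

Yd = Y − T = 1850 − 473 = 1377
C = 30 + 0.6(1377) = 30 + 826.2 = 856.2

C = 856.2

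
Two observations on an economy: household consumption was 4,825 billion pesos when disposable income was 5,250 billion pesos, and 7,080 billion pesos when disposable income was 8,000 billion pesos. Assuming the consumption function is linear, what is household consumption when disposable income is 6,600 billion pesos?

MPC = (7080 − 4825)/(8000 − 5250) = 2255/2750 = 0.82
a = 4825 − 0.82(5250) = 4825 − 4305 = 520
C = 520 + 0.82(6600) = 520 + 5412 = 5932

C = 5932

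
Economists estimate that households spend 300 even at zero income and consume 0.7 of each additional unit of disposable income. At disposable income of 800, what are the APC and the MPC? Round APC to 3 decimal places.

APC = 1.075; MPC = 0.7

MPC = 0.7 (the slope of the consumption function)
C = 300 + 0.7(800) = 860, so APC = 860/800 = 1.075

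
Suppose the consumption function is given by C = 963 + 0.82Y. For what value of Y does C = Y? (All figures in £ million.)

Y = 5350

At break-even, C = Y: 963 + 0.82Y = Y
0.18Y = 963, so Y = 963/0.18 = 5350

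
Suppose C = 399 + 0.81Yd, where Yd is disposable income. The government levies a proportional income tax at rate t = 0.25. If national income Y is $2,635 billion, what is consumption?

C = 1999.7625

Yd = (1 − 0.25)(2635) = 0.75(2635) = 1976.25
C = 399 + 0.81(1976.25) = 399 + 1600.7625 = 1999.7625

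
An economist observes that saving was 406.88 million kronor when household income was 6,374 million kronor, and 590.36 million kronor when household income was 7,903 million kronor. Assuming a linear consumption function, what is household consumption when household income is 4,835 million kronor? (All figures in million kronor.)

MPS = ΔS/ΔY = (590.36 − 406.88)/(7903 − 6374) = 183.48/1529 = 0.12
MPC = 1 − MPS = 0.88
Autonomous saving = 406.88 − 0.12(6374) = -358, so a = 358
C = 358 + 0.88(4835) = 358 + 4254.8 = 4612.8

C = 4612.8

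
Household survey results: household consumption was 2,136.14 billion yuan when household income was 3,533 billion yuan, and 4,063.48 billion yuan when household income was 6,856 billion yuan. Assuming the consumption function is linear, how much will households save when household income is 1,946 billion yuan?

MPC = (4063.48 − 2136.14)/(6856 − 3533) = 1927.34/3323 = 0.58
a = 2136.14 − 0.58(3533) = 2136.14 − 2049.14 = 87
C = 87 + 0.58(1946) = 1215.68
S = 1946 − 1215.68 = 730.32

S = 730.32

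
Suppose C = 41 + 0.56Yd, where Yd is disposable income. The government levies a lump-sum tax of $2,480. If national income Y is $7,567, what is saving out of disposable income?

Yd = Y − T = 7567 − 2480 = 5087
C = 41 + 0.56(5087) = 41 + 2848.72 = 2889.72
S = Yd − C = 5087 − 2889.72 = 2197.28

S = 2197.28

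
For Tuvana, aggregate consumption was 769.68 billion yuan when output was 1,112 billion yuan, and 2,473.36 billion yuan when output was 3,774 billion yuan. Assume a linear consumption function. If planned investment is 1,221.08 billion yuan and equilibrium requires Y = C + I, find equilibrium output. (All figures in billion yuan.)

MPC = (2473.36 − 769.68)/(3774 − 1112) = 1703.68/2662 = 0.64
a = 769.68 − 0.64(1112) = 58
Equilibrium: Y = 58 + 0.64Y + 1221.08
0.36Y = 1279.08, so Y = 1279.08/0.36 = 3553

Y = 3553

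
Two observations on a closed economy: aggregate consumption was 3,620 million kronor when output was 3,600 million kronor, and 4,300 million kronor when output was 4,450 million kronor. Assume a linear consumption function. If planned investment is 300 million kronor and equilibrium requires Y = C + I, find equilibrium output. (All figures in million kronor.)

MPC = (4300 − 3620)/(4450 − 3600) = 680/850 = 0.8
a = 3620 − 0.8(3600) = 740
Equilibrium: Y = 740 + 0.8Y + 300
0.2Y = 1040, so Y = 1040/0.2 = 5200

Y = 5200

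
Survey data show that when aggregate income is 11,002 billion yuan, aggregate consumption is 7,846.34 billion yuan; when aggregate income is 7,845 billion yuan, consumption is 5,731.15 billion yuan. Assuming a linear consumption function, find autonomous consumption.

MPC = ΔC/ΔY = (7846.34 − 5731.15)/(11002 − 7845) = 2115.19/3157 = 0.67
a = C − MPC·Y = 5731.15 − 0.67(7845) = 5731.15 − 5256.15 = 475

a = 475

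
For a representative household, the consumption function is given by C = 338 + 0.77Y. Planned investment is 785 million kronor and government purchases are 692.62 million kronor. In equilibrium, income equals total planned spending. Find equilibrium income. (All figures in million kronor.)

Y = 7894

Y = C + I + G = 338 + 0.77Y + 785 + 692.62
Y − 0.77Y = 1815.62
0.23Y = 1815.62, so Y = 1815.62/0.23 = 7894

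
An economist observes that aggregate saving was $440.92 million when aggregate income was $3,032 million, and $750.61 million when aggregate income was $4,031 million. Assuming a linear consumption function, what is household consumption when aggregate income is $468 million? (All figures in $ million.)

MPS = ΔS/ΔY = (750.61 − 440.92)/(4031 − 3032) = 309.69/999 = 0.31
MPC = 1 − MPS = 0.69
Autonomous saving = 440.92 − 0.31(3032) = -499, so a = 499
C = 499 + 0.69(468) = 499 + 322.92 = 821.92

C = 821.92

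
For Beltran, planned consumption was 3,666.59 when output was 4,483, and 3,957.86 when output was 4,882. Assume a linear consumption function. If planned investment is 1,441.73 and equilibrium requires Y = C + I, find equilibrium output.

MPC = (3957.86 − 3666.59)/(4882 − 4483) = 291.27/399 = 0.73
a = 3666.59 − 0.73(4483) = 394
Equilibrium: Y = 394 + 0.73Y + 1441.73
0.27Y = 1835.73, so Y = 1835.73/0.27 = 6799

Y = 6799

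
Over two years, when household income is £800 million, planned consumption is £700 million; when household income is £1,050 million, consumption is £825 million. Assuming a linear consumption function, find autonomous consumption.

a = 300

MPC = ΔC/ΔY = (825 − 700)/(1050 − 800) = 125/250 = 0.5
a = C − MPC·Y = 700 − 0.5(800) = 700 − 400 = 300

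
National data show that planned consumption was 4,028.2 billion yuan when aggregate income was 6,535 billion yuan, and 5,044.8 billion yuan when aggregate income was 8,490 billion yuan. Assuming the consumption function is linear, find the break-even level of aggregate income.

MPC = (5044.8 − 4028.2)/(8490 − 6535) = 1016.6/1955 = 0.52
a = 4028.2 − 0.52(6535) = 4028.2 − 3398.2 = 630
Break-even: Y = a/(1−MPC) = 630/0.48 = 1312.5

Y = 1312.5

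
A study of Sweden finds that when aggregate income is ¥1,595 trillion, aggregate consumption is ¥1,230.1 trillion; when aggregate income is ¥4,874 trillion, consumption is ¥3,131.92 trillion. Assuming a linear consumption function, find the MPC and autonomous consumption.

MPC = ΔC/ΔY = (3131.92 − 1230.1)/(4874 − 1595) = 1901.82/3279 = 0.58
a = C − MPC·Y = 1230.1 − 0.58(1595) = 1230.1 − 925.1 = 305

MPC = 0.58; a = 305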